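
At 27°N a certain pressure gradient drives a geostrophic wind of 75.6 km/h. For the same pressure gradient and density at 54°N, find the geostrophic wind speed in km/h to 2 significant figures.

42 km/h

With the same pressure gradient and density, V_g ∝ 1/f ∝ 1/sin φ.
V₂ = V₁ · sin φ₁ / sin φ₂ = 75.6 × sin 27° / sin 54°
V₂ = 75.6 × 0.4540/0.8090 = 42 km/h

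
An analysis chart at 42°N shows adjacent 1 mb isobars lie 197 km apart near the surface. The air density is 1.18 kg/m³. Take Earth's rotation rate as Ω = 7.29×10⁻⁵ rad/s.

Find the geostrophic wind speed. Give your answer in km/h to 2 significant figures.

Coriolis parameter at 42°N:
f = 2Ω sin φ = 2 × 7.29×10⁻⁵ × sin 42° = 9.76×10⁻⁵ s⁻¹
Pressure gradient: |∂P/∂n| = 100 Pa / 197000 m = 5.08×10⁻⁴ Pa/m
Geostrophic balance (pressure-gradient force = Coriolis force):
V_g = (1/(fρ)) |∂P/∂n| = 5.08×10⁻⁴ / (9.76×10⁻⁵ × 1.18) = 4.41 m/s
Converting: 4.41 m/s × 3.6 = 16 km/h

16 km/h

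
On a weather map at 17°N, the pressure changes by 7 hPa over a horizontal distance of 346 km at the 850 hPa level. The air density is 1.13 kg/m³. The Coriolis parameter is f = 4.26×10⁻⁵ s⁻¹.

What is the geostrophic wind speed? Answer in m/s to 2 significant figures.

Pressure gradient: |∂P/∂n| = 700 Pa / 346000 m = 2.02×10⁻³ Pa/m
Geostrophic balance (pressure-gradient force = Coriolis force):
V_g = (1/(fρ)) |∂P/∂n| = 2.02×10⁻³ / (4.26×10⁻⁵ × 1.13) = 42.0 m/s

42 m/s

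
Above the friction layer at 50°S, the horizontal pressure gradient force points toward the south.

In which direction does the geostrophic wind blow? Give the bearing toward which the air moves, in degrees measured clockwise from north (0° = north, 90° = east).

The pressure-gradient force points toward the south (bearing 180°).
Geostrophic balance: in the Southern Hemisphere the Coriolis force deflects motion to the left, so the geostrophic wind blows 90° to the left of the pressure-gradient force (low pressure on the right).
Rotating 180° by 90° counterclockwise gives 090° — the wind blows toward the east.

090°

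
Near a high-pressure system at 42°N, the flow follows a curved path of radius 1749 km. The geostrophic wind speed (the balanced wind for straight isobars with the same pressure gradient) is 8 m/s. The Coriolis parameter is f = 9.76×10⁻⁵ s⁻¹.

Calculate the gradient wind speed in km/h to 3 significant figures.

Around a high, pressure-gradient force acts outward with centrifugal, so Coriolis balances both:
fV = (1/ρ)|∂P/∂n| + V²/R  →  V² − fR·V + fR·V_g = 0
With fR = 9.76×10⁻⁵ × 1749×10³ m = 171 m/s:
V = [fR − √((fR)² − 4 fR V_g)]/2 = [171 − √(171² − 4×171×8)]/2 = 8.41 m/s
Supergeostrophic (V > V_g = 8 m/s), as expected around a high.
Converting: 8.41 m/s × 3.6 = 30.3 km/h

30.3 km/h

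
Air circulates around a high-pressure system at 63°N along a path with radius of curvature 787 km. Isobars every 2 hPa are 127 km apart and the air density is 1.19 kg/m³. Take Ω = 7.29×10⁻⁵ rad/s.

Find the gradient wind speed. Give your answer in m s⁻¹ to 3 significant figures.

Coriolis parameter at 63°N:
f = 2Ω sin φ = 2 × 7.29×10⁻⁵ × sin 63° = 1.30×10⁻⁴ s⁻¹
Pressure gradient: |∂P/∂n| = 200 Pa / 127000 m = 1.57×10⁻³ Pa/m
Geostrophic speed: V_g = |∂P/∂n|/(fρ) = 1.57×10⁻³/(1.30×10⁻⁴ × 1.19) = 10.2 m/s
Around a high, pressure-gradient force acts outward with centrifugal, so Coriolis balances both:
fV = (1/ρ)|∂P/∂n| + V²/R  →  V² − fR·V + fR·V_g = 0
With fR = 1.30×10⁻⁴ × 787×10³ m = 102 m/s:
V = [fR − √((fR)² − 4 fR V_g)]/2 = [102 − √(102² − 4×102×10.2)]/2 = 11.5 m/s
Supergeostrophic (V > V_g = 10.2 m/s), as expected around a high.

11.5 m s⁻¹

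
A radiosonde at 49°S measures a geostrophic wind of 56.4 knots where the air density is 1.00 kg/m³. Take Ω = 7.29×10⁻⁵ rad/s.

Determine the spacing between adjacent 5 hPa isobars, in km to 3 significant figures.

Coriolis parameter at 49°S:
f = 2Ω sin φ = 2 × 7.29×10⁻⁵ × sin 49° = 1.10×10⁻⁴ s⁻¹
Wind speed in SI: 56.4 knots = 29.0 m/s
Geostrophic balance rearranged: |∂P/∂n| = f ρ V_g
|∂P/∂n| = 1.10×10⁻⁴ × 1.00 × 29.0 = 3.19×10⁻³ Pa/m
Isobar spacing: Δn = ΔP/|∂P/∂n| = 500 Pa / 3.19×10⁻³ Pa/m = 156609 m ≈ 157 km

157 km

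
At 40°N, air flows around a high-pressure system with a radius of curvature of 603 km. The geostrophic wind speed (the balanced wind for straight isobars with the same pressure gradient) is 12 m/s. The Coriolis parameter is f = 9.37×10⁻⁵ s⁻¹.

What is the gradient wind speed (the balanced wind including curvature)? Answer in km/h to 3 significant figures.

62.3 km/h

Around a high, pressure-gradient force acts outward with centrifugal, so Coriolis balances both:
fV = (1/ρ)|∂P/∂n| + V²/R  →  V² − fR·V + fR·V_g = 0
With fR = 9.37×10⁻⁵ × 603×10³ m = 56.5 m/s:
V = [fR − √((fR)² − 4 fR V_g)]/2 = [56.5 − √(56.5² − 4×56.5×12)]/2 = 17.3 m/s
Supergeostrophic (V > V_g = 12 m/s), as expected around a high.
Converting: 17.3 m/s × 3.6 = 62.3 km/h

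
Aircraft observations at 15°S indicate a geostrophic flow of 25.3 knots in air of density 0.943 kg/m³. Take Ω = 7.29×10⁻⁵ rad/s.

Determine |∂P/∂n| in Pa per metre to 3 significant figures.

Coriolis parameter at 15°S:
f = 2Ω sin φ = 2 × 7.29×10⁻⁵ × sin 15° = 3.77×10⁻⁵ s⁻¹
Wind speed in SI: 25.3 knots = 13.0 m/s
Geostrophic balance rearranged: |∂P/∂n| = f ρ V_g
|∂P/∂n| = 3.77×10⁻⁵ × 0.943 × 13.0 = 4.63×10⁻⁴ Pa/m

4.63×10⁻⁴ Pa/m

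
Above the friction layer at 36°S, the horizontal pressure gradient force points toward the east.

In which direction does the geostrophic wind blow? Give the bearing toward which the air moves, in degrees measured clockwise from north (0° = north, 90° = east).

000°

The pressure-gradient force points toward the east (bearing 090°).
Geostrophic balance: in the Southern Hemisphere the Coriolis force deflects motion to the left, so the geostrophic wind blows 90° to the left of the pressure-gradient force (low pressure on the right).
Rotating 090° by 90° counterclockwise gives 000° — the wind blows toward the north.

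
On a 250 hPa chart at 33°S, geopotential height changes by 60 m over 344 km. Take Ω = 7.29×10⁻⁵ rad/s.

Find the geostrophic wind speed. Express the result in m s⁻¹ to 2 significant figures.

Coriolis parameter at 33°S:
f = 2Ω sin φ = 2 × 7.29×10⁻⁵ × sin 33° = 7.94×10⁻⁵ s⁻¹
Height gradient: |∂Z/∂n| = 60 m / 344000 m = 1.74×10⁻⁴
On a pressure surface, geostrophic balance gives V_g = (g/f)|∂Z/∂n|:
V_g = 9.81 × 1.74×10⁻⁴ / 7.94×10⁻⁵ = 21.5 m/s

22 m s⁻¹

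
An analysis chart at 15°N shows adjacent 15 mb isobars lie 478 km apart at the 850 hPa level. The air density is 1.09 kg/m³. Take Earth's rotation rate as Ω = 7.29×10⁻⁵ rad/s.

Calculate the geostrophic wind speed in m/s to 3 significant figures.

76.3 m/s

Coriolis parameter at 15°N:
f = 2Ω sin φ = 2 × 7.29×10⁻⁵ × sin 15° = 3.77×10⁻⁵ s⁻¹
Pressure gradient: |∂P/∂n| = 1500 Pa / 478000 m = 3.14×10⁻³ Pa/m
Geostrophic balance (pressure-gradient force = Coriolis force):
V_g = (1/(fρ)) |∂P/∂n| = 3.14×10⁻³ / (3.77×10⁻⁵ × 1.09) = 76.3 m/s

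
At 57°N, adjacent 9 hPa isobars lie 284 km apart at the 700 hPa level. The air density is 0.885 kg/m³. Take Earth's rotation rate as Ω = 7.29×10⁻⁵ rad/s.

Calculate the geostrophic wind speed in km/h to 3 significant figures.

Coriolis parameter at 57°N:
f = 2Ω sin φ = 2 × 7.29×10⁻⁵ × sin 57° = 1.22×10⁻⁴ s⁻¹
Pressure gradient: |∂P/∂n| = 900 Pa / 284000 m = 3.17×10⁻³ Pa/m
Geostrophic balance (pressure-gradient force = Coriolis force):
V_g = (1/(fρ)) |∂P/∂n| = 3.17×10⁻³ / (1.22×10⁻⁴ × 0.885) = 29.3 m/s
Converting: 29.3 m/s × 3.6 = 105 km/h

105 km/h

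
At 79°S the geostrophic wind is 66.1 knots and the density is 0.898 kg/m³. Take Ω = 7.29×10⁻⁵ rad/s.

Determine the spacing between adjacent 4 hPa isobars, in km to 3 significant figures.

91.5 km

Coriolis parameter at 79°S:
f = 2Ω sin φ = 2 × 7.29×10⁻⁵ × sin 79° = 1.43×10⁻⁴ s⁻¹
Wind speed in SI: 66.1 knots = 34.0 m/s
Geostrophic balance rearranged: |∂P/∂n| = f ρ V_g
|∂P/∂n| = 1.43×10⁻⁴ × 0.898 × 34.0 = 4.37×10⁻³ Pa/m
Isobar spacing: Δn = ΔP/|∂P/∂n| = 400 Pa / 4.37×10⁻³ Pa/m = 91525 m ≈ 91.5 km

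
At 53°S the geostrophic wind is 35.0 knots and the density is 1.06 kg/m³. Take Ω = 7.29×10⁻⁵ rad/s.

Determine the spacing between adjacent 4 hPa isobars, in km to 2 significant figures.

180 km

Coriolis parameter at 53°S:
f = 2Ω sin φ = 2 × 7.29×10⁻⁵ × sin 53° = 1.16×10⁻⁴ s⁻¹
Wind speed in SI: 35.0 knots = 18.0 m/s
Geostrophic balance rearranged: |∂P/∂n| = f ρ V_g
|∂P/∂n| = 1.16×10⁻⁴ × 1.06 × 18.0 = 2.22×10⁻³ Pa/m
Isobar spacing: Δn = ΔP/|∂P/∂n| = 400 Pa / 2.22×10⁻³ Pa/m = 179987 m ≈ 180 km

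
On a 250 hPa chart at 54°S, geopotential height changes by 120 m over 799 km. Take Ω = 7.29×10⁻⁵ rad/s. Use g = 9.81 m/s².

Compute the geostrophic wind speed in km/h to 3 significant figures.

Coriolis parameter at 54°S:
f = 2Ω sin φ = 2 × 7.29×10⁻⁵ × sin 54° = 1.18×10⁻⁴ s⁻¹
Height gradient: |∂Z/∂n| = 120 m / 799000 m = 1.50×10⁻⁴
On a pressure surface, geostrophic balance gives V_g = (g/f)|∂Z/∂n|:
V_g = 9.81 × 1.50×10⁻⁴ / 1.18×10⁻⁴ = 12.5 m/s
Converting: 12.5 m/s × 3.6 = 45.0 km/h

45.0 km/h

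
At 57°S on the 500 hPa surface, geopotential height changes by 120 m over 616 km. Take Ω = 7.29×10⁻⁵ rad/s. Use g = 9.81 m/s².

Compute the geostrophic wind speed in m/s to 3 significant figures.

Coriolis parameter at 57°S:
f = 2Ω sin φ = 2 × 7.29×10⁻⁵ × sin 57° = 1.22×10⁻⁴ s⁻¹
Height gradient: |∂Z/∂n| = 120 m / 616000 m = 1.95×10⁻⁴
On a pressure surface, geostrophic balance gives V_g = (g/f)|∂Z/∂n|:
V_g = 9.81 × 1.95×10⁻⁴ / 1.22×10⁻⁴ = 15.6 m/s

15.6 m/s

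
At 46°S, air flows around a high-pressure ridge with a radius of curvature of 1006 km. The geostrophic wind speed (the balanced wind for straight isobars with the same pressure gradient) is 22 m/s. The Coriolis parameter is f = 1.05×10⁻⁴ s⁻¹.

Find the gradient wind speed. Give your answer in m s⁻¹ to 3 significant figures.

31.2 m s⁻¹

Around a high, pressure-gradient force acts outward with centrifugal, so Coriolis balances both:
fV = (1/ρ)|∂P/∂n| + V²/R  →  V² − fR·V + fR·V_g = 0
With fR = 1.05×10⁻⁴ × 1006×10³ m = 106 m/s:
V = [fR − √((fR)² − 4 fR V_g)]/2 = [106 − √(106² − 4×106×22)]/2 = 31.2 m/s
Supergeostrophic (V > V_g = 22 m/s), as expected around a high.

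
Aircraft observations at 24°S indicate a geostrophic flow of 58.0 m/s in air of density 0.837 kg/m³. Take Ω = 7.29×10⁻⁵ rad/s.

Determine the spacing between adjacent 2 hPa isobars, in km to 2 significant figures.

Coriolis parameter at 24°S:
f = 2Ω sin φ = 2 × 7.29×10⁻⁵ × sin 24° = 5.93×10⁻⁵ s⁻¹
Geostrophic balance rearranged: |∂P/∂n| = f ρ V_g
|∂P/∂n| = 5.93×10⁻⁵ × 0.837 × 58.0 = 2.88×10⁻³ Pa/m
Isobar spacing: Δn = ΔP/|∂P/∂n| = 200 Pa / 2.88×10⁻³ Pa/m = 69471 m ≈ 69 km

69 km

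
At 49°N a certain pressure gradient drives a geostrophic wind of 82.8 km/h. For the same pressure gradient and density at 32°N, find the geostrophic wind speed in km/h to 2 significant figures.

120 km/h

With the same pressure gradient and density, V_g ∝ 1/f ∝ 1/sin φ.
V₂ = V₁ · sin φ₁ / sin φ₂ = 82.8 × sin 49° / sin 32°
V₂ = 82.8 × 0.7547/0.5299 = 120 km/h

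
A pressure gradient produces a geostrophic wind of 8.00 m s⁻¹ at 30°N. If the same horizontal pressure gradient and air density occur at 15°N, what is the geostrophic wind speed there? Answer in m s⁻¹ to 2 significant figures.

15 m s⁻¹

With the same pressure gradient and density, V_g ∝ 1/f ∝ 1/sin φ.
V₂ = V₁ · sin φ₁ / sin φ₂ = 8.00 × sin 30° / sin 15°
V₂ = 8.00 × 0.5000/0.2588 = 15 m s⁻¹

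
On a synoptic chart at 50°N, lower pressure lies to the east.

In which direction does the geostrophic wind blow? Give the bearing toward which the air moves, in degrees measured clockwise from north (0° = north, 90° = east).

180°

The pressure-gradient force points toward the east (bearing 090°).
Geostrophic balance: in the Northern Hemisphere the Coriolis force deflects motion to the right, so the geostrophic wind blows 90° to the right of the pressure-gradient force (low pressure on the left).
Rotating 090° by 90° clockwise gives 180° — the wind blows toward the south.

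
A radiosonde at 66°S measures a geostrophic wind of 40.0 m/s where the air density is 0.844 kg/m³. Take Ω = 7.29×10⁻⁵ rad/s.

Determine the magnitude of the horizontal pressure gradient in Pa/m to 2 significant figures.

4.5×10⁻³ Pa/m

Coriolis parameter at 66°S:
f = 2Ω sin φ = 2 × 7.29×10⁻⁵ × sin 66° = 1.33×10⁻⁴ s⁻¹
Geostrophic balance rearranged: |∂P/∂n| = f ρ V_g
|∂P/∂n| = 1.33×10⁻⁴ × 0.844 × 40.0 = 4.50×10⁻³ Pa/m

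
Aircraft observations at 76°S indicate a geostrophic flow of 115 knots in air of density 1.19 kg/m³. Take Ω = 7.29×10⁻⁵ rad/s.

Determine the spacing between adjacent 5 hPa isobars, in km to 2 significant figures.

50 km

Coriolis parameter at 76°S:
f = 2Ω sin φ = 2 × 7.29×10⁻⁵ × sin 76° = 1.41×10⁻⁴ s⁻¹
Wind speed in SI: 115 knots = 59.2 m/s
Geostrophic balance rearranged: |∂P/∂n| = f ρ V_g
|∂P/∂n| = 1.41×10⁻⁴ × 1.19 × 59.2 = 9.96×10⁻³ Pa/m
Isobar spacing: Δn = ΔP/|∂P/∂n| = 500 Pa / 9.96×10⁻³ Pa/m = 50203 m ≈ 50 km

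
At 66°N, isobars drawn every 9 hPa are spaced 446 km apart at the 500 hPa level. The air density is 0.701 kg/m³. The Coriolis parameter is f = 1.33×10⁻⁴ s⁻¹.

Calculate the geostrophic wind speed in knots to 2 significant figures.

Pressure gradient: |∂P/∂n| = 900 Pa / 446000 m = 2.02×10⁻³ Pa/m
Geostrophic balance (pressure-gradient force = Coriolis force):
V_g = (1/(fρ)) |∂P/∂n| = 2.02×10⁻³ / (1.33×10⁻⁴ × 0.701) = 21.6 m/s
Converting: 21.6 m/s × 1.944 = 42 knots

42 knots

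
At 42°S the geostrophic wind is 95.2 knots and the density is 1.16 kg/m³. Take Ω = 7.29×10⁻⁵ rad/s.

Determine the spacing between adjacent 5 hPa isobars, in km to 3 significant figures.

Coriolis parameter at 42°S:
f = 2Ω sin φ = 2 × 7.29×10⁻⁵ × sin 42° = 9.76×10⁻⁵ s⁻¹
Wind speed in SI: 95.2 knots = 49.0 m/s
Geostrophic balance rearranged: |∂P/∂n| = f ρ V_g
|∂P/∂n| = 9.76×10⁻⁵ × 1.16 × 49.0 = 5.54×10⁻³ Pa/m
Isobar spacing: Δn = ΔP/|∂P/∂n| = 500 Pa / 5.54×10⁻³ Pa/m = 90213 m ≈ 90.2 km

90.2 km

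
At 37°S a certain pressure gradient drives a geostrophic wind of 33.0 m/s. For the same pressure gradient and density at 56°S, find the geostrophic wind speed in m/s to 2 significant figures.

With the same pressure gradient and density, V_g ∝ 1/f ∝ 1/sin φ.
V₂ = V₁ · sin φ₁ / sin φ₂ = 33.0 × sin 37° / sin 56°
V₂ = 33.0 × 0.6018/0.8290 = 24 m/s

24 m/s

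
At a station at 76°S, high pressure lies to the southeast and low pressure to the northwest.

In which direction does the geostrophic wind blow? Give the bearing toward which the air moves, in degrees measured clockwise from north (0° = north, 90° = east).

The pressure-gradient force points toward the northwest (bearing 315°).
Geostrophic balance: in the Southern Hemisphere the Coriolis force deflects motion to the left, so the geostrophic wind blows 90° to the left of the pressure-gradient force (low pressure on the right).
Rotating 315° by 90° counterclockwise gives 225° — the wind blows toward the southwest.

225°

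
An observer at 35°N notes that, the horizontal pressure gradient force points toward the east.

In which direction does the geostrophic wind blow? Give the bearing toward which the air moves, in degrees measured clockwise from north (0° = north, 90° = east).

180°

The pressure-gradient force points toward the east (bearing 090°).
Geostrophic balance: in the Northern Hemisphere the Coriolis force deflects motion to the right, so the geostrophic wind blows 90° to the right of the pressure-gradient force (low pressure on the left).
Rotating 090° by 90° clockwise gives 180° — the wind blows toward the south.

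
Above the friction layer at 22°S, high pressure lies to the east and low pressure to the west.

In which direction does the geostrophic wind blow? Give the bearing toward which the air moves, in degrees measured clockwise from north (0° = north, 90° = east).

The pressure-gradient force points toward the west (bearing 270°).
Geostrophic balance: in the Southern Hemisphere the Coriolis force deflects motion to the left, so the geostrophic wind blows 90° to the left of the pressure-gradient force (low pressure on the right).
Rotating 270° by 90° counterclockwise gives 180° — the wind blows toward the south.

180°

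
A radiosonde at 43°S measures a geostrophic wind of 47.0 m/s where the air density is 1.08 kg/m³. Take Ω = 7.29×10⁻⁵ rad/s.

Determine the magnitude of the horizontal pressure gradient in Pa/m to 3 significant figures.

5.05×10⁻³ Pa/m

Coriolis parameter at 43°S:
f = 2Ω sin φ = 2 × 7.29×10⁻⁵ × sin 43° = 9.94×10⁻⁵ s⁻¹
Geostrophic balance rearranged: |∂P/∂n| = f ρ V_g
|∂P/∂n| = 9.94×10⁻⁵ × 1.08 × 47.0 = 5.05×10⁻³ Pa/m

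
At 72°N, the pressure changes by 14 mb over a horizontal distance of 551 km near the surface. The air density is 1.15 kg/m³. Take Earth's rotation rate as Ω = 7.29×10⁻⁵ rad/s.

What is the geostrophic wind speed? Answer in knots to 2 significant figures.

Coriolis parameter at 72°N:
f = 2Ω sin φ = 2 × 7.29×10⁻⁵ × sin 72° = 1.39×10⁻⁴ s⁻¹
Pressure gradient: |∂P/∂n| = 1400 Pa / 551000 m = 2.54×10⁻³ Pa/m
Geostrophic balance (pressure-gradient force = Coriolis force):
V_g = (1/(fρ)) |∂P/∂n| = 2.54×10⁻³ / (1.39×10⁻⁴ × 1.15) = 15.9 m/s
Converting: 15.9 m/s × 1.944 = 31 knots

31 knots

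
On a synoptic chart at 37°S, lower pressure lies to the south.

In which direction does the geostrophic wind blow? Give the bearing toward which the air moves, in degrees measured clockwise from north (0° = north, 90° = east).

090°

The pressure-gradient force points toward the south (bearing 180°).
Geostrophic balance: in the Southern Hemisphere the Coriolis force deflects motion to the left, so the geostrophic wind blows 90° to the left of the pressure-gradient force (low pressure on the right).
Rotating 180° by 90° counterclockwise gives 090° — the wind blows toward the east.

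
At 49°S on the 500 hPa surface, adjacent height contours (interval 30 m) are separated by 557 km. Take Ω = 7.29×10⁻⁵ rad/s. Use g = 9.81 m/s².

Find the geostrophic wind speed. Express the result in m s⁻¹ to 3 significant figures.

Coriolis parameter at 49°S:
f = 2Ω sin φ = 2 × 7.29×10⁻⁵ × sin 49° = 1.10×10⁻⁴ s⁻¹
Height gradient: |∂Z/∂n| = 30 m / 557000 m = 5.39×10⁻⁵
On a pressure surface, geostrophic balance gives V_g = (g/f)|∂Z/∂n|:
V_g = 9.81 × 5.39×10⁻⁵ / 1.10×10⁻⁴ = 4.80 m/s

4.80 m s⁻¹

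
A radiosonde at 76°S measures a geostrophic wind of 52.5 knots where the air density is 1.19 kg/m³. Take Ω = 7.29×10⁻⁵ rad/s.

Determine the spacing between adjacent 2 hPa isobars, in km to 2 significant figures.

44 km

Coriolis parameter at 76°S:
f = 2Ω sin φ = 2 × 7.29×10⁻⁵ × sin 76° = 1.41×10⁻⁴ s⁻¹
Wind speed in SI: 52.5 knots = 27.0 m/s
Geostrophic balance rearranged: |∂P/∂n| = f ρ V_g
|∂P/∂n| = 1.41×10⁻⁴ × 1.19 × 27.0 = 4.55×10⁻³ Pa/m
Isobar spacing: Δn = ΔP/|∂P/∂n| = 200 Pa / 4.55×10⁻³ Pa/m = 43987 m ≈ 44 km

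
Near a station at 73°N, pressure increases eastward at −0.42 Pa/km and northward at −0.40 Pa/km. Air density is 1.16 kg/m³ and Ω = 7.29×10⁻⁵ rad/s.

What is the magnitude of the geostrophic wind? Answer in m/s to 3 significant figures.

3.59 m/s

Coriolis parameter at 73°N:
f = 2Ω sin φ = 2 × 7.29×10⁻⁵ × sin 73° = 1.39×10⁻⁴ s⁻¹
Component geostrophic relations (x east, y north):
u_g = −(1/(fρ)) ∂P/∂y,  v_g = (1/(fρ)) ∂P/∂x
u_g = −(−0.40×10⁻³)/(1.39×10⁻⁴ × 1.16) = 2.47 m/s;  v_g = (−0.42×10⁻³)/(1.39×10⁻⁴ × 1.16) = −2.60 m/s
|V_g| = √(u_g² + v_g²) = 3.59 m/s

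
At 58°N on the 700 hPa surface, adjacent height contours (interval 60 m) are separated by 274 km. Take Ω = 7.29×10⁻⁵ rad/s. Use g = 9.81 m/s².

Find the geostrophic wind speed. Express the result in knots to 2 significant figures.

Coriolis parameter at 58°N:
f = 2Ω sin φ = 2 × 7.29×10⁻⁵ × sin 58° = 1.24×10⁻⁴ s⁻¹
Height gradient: |∂Z/∂n| = 60 m / 274000 m = 2.19×10⁻⁴
On a pressure surface, geostrophic balance gives V_g = (g/f)|∂Z/∂n|:
V_g = 9.81 × 2.19×10⁻⁴ / 1.24×10⁻⁴ = 17.4 m/s
Converting: 17.4 m/s × 1.944 = 34 knots

34 knots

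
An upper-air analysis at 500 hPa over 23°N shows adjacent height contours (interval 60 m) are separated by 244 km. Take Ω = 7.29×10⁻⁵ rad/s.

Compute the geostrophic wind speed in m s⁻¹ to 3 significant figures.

42.3 m s⁻¹

Coriolis parameter at 23°N:
f = 2Ω sin φ = 2 × 7.29×10⁻⁵ × sin 23° = 5.70×10⁻⁵ s⁻¹
Height gradient: |∂Z/∂n| = 60 m / 244000 m = 2.46×10⁻⁴
On a pressure surface, geostrophic balance gives V_g = (g/f)|∂Z/∂n|:
V_g = 9.81 × 2.46×10⁻⁴ / 5.70×10⁻⁵ = 42.3 m/s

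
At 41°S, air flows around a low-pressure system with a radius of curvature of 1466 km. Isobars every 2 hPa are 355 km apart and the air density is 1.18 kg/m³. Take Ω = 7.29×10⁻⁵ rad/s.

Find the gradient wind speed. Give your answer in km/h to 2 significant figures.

17 km/h

Coriolis parameter at 41°S:
f = 2Ω sin φ = 2 × 7.29×10⁻⁵ × sin 41° = 9.57×10⁻⁵ s⁻¹
Pressure gradient: |∂P/∂n| = 200 Pa / 355000 m = 5.63×10⁻⁴ Pa/m
Geostrophic speed: V_g = |∂P/∂n|/(fρ) = 5.63×10⁻⁴/(9.57×10⁻⁵ × 1.18) = 4.99 m/s
Around a low, centrifugal force acts outward with Coriolis, so pressure-gradient force balances both:
(1/ρ)|∂P/∂n| = fV + V²/R  →  V² + fR·V − fR·V_g = 0
With fR = 9.57×10⁻⁵ × 1466×10³ m = 140 m/s:
V = [−fR + √((fR)² + 4 fR V_g)]/2 = [−140 + √(140² + 4×140×4.99)]/2 = 4.83 m/s
Subgeostrophic (V < V_g = 4.99 m/s), as expected around a low.
Converting: 4.83 m/s × 3.6 = 17 km/h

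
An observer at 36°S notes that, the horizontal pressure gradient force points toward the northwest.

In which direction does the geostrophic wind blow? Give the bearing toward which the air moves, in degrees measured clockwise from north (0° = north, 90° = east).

The pressure-gradient force points toward the northwest (bearing 315°).
Geostrophic balance: in the Southern Hemisphere the Coriolis force deflects motion to the left, so the geostrophic wind blows 90° to the left of the pressure-gradient force (low pressure on the right).
Rotating 315° by 90° counterclockwise gives 225° — the wind blows toward the southwest.

225°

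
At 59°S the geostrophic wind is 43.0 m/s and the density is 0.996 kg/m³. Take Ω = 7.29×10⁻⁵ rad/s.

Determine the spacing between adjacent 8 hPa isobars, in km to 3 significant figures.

Coriolis parameter at 59°S:
f = 2Ω sin φ = 2 × 7.29×10⁻⁵ × sin 59° = 1.25×10⁻⁴ s⁻¹
Geostrophic balance rearranged: |∂P/∂n| = f ρ V_g
|∂P/∂n| = 1.25×10⁻⁴ × 0.996 × 43.0 = 5.35×10⁻³ Pa/m
Isobar spacing: Δn = ΔP/|∂P/∂n| = 800 Pa / 5.35×10⁻³ Pa/m = 149465 m ≈ 149 km

149 km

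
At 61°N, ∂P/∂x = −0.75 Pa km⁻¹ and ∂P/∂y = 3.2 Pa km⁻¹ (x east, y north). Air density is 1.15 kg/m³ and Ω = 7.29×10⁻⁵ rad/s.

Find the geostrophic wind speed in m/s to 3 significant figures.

Coriolis parameter at 61°N:
f = 2Ω sin φ = 2 × 7.29×10⁻⁵ × sin 61° = 1.28×10⁻⁴ s⁻¹
Component geostrophic relations (x east, y north):
u_g = −(1/(fρ)) ∂P/∂y,  v_g = (1/(fρ)) ∂P/∂x
u_g = −(3.2×10⁻³)/(1.28×10⁻⁴ × 1.15) = −21.8 m/s;  v_g = (−0.75×10⁻³)/(1.28×10⁻⁴ × 1.15) = −5.11 m/s
|V_g| = √(u_g² + v_g²) = 22.4 m/s

22.4 m/s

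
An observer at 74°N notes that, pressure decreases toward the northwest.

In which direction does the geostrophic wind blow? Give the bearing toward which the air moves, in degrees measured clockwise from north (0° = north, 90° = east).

The pressure-gradient force points toward the northwest (bearing 315°).
Geostrophic balance: in the Northern Hemisphere the Coriolis force deflects motion to the right, so the geostrophic wind blows 90° to the right of the pressure-gradient force (low pressure on the left).
Rotating 315° by 90° clockwise gives 045° — the wind blows toward the northeast.

045°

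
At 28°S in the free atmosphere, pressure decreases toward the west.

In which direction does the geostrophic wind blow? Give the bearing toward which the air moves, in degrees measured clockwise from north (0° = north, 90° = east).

The pressure-gradient force points toward the west (bearing 270°).
Geostrophic balance: in the Southern Hemisphere the Coriolis force deflects motion to the left, so the geostrophic wind blows 90° to the left of the pressure-gradient force (low pressure on the right).
Rotating 270° by 90° counterclockwise gives 180° — the wind blows toward the south.

180°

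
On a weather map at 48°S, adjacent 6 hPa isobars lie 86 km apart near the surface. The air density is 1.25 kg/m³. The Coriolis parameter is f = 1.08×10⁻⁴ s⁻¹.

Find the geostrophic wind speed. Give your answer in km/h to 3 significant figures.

Pressure gradient: |∂P/∂n| = 600 Pa / 86000 m = 6.98×10⁻³ Pa/m
Geostrophic balance (pressure-gradient force = Coriolis force):
V_g = (1/(fρ)) |∂P/∂n| = 6.98×10⁻³ / (1.08×10⁻⁴ × 1.25) = 51.7 m/s
Converting: 51.7 m/s × 3.6 = 186 km/h

186 km/h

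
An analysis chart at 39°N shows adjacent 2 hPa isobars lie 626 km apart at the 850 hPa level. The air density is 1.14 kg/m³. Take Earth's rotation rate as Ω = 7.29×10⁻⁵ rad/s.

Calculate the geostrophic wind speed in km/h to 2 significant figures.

Coriolis parameter at 39°N:
f = 2Ω sin φ = 2 × 7.29×10⁻⁵ × sin 39° = 9.18×10⁻⁵ s⁻¹
Pressure gradient: |∂P/∂n| = 200 Pa / 626000 m = 3.19×10⁻⁴ Pa/m
Geostrophic balance (pressure-gradient force = Coriolis force):
V_g = (1/(fρ)) |∂P/∂n| = 3.19×10⁻⁴ / (9.18×10⁻⁵ × 1.14) = 3.05 m/s
Converting: 3.05 m/s × 3.6 = 11 km/h

11 km/h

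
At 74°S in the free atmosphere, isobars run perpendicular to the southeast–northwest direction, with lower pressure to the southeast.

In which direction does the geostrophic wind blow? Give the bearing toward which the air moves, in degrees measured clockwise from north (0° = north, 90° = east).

045°

The pressure-gradient force points toward the southeast (bearing 135°).
Geostrophic balance: in the Southern Hemisphere the Coriolis force deflects motion to the left, so the geostrophic wind blows 90° to the left of the pressure-gradient force (low pressure on the right).
Rotating 135° by 90° counterclockwise gives 045° — the wind blows toward the northeast.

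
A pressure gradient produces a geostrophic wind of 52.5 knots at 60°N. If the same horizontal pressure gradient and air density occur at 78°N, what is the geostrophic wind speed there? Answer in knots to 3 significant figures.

46.5 knots

With the same pressure gradient and density, V_g ∝ 1/f ∝ 1/sin φ.
V₂ = V₁ · sin φ₁ / sin φ₂ = 52.5 × sin 60° / sin 78°
V₂ = 52.5 × 0.8660/0.9781 = 46.5 knots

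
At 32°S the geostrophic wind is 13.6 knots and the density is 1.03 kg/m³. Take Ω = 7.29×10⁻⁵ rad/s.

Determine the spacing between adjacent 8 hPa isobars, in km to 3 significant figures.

1440 km

Coriolis parameter at 32°S:
f = 2Ω sin φ = 2 × 7.29×10⁻⁵ × sin 32° = 7.73×10⁻⁵ s⁻¹
Wind speed in SI: 13.6 knots = 7.00 m/s
Geostrophic balance rearranged: |∂P/∂n| = f ρ V_g
|∂P/∂n| = 7.73×10⁻⁵ × 1.03 × 7.00 = 5.57×10⁻⁴ Pa/m
Isobar spacing: Δn = ΔP/|∂P/∂n| = 800 Pa / 5.57×10⁻⁴ Pa/m = 1436840 m ≈ 1440 km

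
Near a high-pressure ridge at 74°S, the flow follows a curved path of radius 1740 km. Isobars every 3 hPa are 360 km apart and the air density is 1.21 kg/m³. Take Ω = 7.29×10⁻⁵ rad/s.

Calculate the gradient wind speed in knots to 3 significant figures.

9.75 knots

Coriolis parameter at 74°S:
f = 2Ω sin φ = 2 × 7.29×10⁻⁵ × sin 74° = 1.40×10⁻⁴ s⁻¹
Pressure gradient: |∂P/∂n| = 300 Pa / 360000 m = 8.33×10⁻⁴ Pa/m
Geostrophic speed: V_g = |∂P/∂n|/(fρ) = 8.33×10⁻⁴/(1.40×10⁻⁴ × 1.21) = 4.91 m/s
Around a high, pressure-gradient force acts outward with centrifugal, so Coriolis balances both:
fV = (1/ρ)|∂P/∂n| + V²/R  →  V² − fR·V + fR·V_g = 0
With fR = 1.40×10⁻⁴ × 1740×10³ m = 244 m/s:
V = [fR − √((fR)² − 4 fR V_g)]/2 = [244 − √(244² − 4×244×4.91)]/2 = 5.02 m/s
Supergeostrophic (V > V_g = 4.91 m/s), as expected around a high.
Converting: 5.02 m/s × 1.944 = 9.75 knots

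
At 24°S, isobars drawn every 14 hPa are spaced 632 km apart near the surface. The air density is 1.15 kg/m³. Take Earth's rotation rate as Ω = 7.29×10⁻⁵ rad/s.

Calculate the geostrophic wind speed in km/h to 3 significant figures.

117 km/h

Coriolis parameter at 24°S:
f = 2Ω sin φ = 2 × 7.29×10⁻⁵ × sin 24° = 5.93×10⁻⁵ s⁻¹
Pressure gradient: |∂P/∂n| = 1400 Pa / 632000 m = 2.22×10⁻³ Pa/m
Geostrophic balance (pressure-gradient force = Coriolis force):
V_g = (1/(fρ)) |∂P/∂n| = 2.22×10⁻³ / (5.93×10⁻⁵ × 1.15) = 32.5 m/s
Converting: 32.5 m/s × 3.6 = 117 km/h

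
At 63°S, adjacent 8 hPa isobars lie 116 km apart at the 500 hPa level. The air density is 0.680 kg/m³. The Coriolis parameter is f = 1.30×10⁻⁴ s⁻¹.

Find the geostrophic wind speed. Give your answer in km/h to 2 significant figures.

280 km/h

Pressure gradient: |∂P/∂n| = 800 Pa / 116000 m = 6.90×10⁻³ Pa/m
Geostrophic balance (pressure-gradient force = Coriolis force):
V_g = (1/(fρ)) |∂P/∂n| = 6.90×10⁻³ / (1.30×10⁻⁴ × 0.680) = 78.0 m/s
Converting: 78.0 m/s × 3.6 = 280 km/h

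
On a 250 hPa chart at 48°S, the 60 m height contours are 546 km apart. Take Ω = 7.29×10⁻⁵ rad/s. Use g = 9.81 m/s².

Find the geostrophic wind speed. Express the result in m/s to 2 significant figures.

Coriolis parameter at 48°S:
f = 2Ω sin φ = 2 × 7.29×10⁻⁵ × sin 48° = 1.08×10⁻⁴ s⁻¹
Height gradient: |∂Z/∂n| = 60 m / 546000 m = 1.10×10⁻⁴
On a pressure surface, geostrophic balance gives V_g = (g/f)|∂Z/∂n|:
V_g = 9.81 × 1.10×10⁻⁴ / 1.08×10⁻⁴ = 9.95 m/s

9.9 m/s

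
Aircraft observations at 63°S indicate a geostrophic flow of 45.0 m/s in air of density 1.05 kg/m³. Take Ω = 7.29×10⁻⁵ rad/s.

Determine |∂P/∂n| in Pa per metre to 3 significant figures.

6.14×10⁻³ Pa/m

Coriolis parameter at 63°S:
f = 2Ω sin φ = 2 × 7.29×10⁻⁵ × sin 63° = 1.30×10⁻⁴ s⁻¹
Geostrophic balance rearranged: |∂P/∂n| = f ρ V_g
|∂P/∂n| = 1.30×10⁻⁴ × 1.05 × 45.0 = 6.14×10⁻³ Pa/m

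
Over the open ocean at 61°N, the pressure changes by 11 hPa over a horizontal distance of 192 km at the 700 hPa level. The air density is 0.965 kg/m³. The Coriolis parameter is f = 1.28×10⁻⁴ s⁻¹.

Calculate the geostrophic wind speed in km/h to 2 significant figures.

Pressure gradient: |∂P/∂n| = 1100 Pa / 192000 m = 5.73×10⁻³ Pa/m
Geostrophic balance (pressure-gradient force = Coriolis force):
V_g = (1/(fρ)) |∂P/∂n| = 5.73×10⁻³ / (1.28×10⁻⁴ × 0.965) = 46.4 m/s
Converting: 46.4 m/s × 3.6 = 170 km/h

170 km/h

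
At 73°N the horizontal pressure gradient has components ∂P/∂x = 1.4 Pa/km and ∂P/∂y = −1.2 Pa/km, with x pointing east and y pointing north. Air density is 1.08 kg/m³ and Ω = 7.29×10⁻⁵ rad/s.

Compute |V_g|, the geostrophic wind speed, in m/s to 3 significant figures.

12.2 m/s

Coriolis parameter at 73°N:
f = 2Ω sin φ = 2 × 7.29×10⁻⁵ × sin 73° = 1.39×10⁻⁴ s⁻¹
Component geostrophic relations (x east, y north):
u_g = −(1/(fρ)) ∂P/∂y,  v_g = (1/(fρ)) ∂P/∂x
u_g = −(−1.2×10⁻³)/(1.39×10⁻⁴ × 1.08) = 7.97 m/s;  v_g = (1.4×10⁻³)/(1.39×10⁻⁴ × 1.08) = 9.30 m/s
|V_g| = √(u_g² + v_g²) = 12.2 m/s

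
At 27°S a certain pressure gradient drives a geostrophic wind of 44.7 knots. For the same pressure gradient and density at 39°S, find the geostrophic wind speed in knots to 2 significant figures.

32 knots

With the same pressure gradient and density, V_g ∝ 1/f ∝ 1/sin φ.
V₂ = V₁ · sin φ₁ / sin φ₂ = 44.7 × sin 27° / sin 39°
V₂ = 44.7 × 0.4540/0.6293 = 32 knots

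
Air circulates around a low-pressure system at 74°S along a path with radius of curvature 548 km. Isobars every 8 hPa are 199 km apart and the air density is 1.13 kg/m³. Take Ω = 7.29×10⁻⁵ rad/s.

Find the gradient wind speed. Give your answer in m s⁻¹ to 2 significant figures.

20 m s⁻¹

Coriolis parameter at 74°S:
f = 2Ω sin φ = 2 × 7.29×10⁻⁵ × sin 74° = 1.40×10⁻⁴ s⁻¹
Pressure gradient: |∂P/∂n| = 800 Pa / 199000 m = 4.02×10⁻³ Pa/m
Geostrophic speed: V_g = |∂P/∂n|/(fρ) = 4.02×10⁻³/(1.40×10⁻⁴ × 1.13) = 25.4 m/s
Around a low, centrifugal force acts outward with Coriolis, so pressure-gradient force balances both:
(1/ρ)|∂P/∂n| = fV + V²/R  →  V² + fR·V − fR·V_g = 0
With fR = 1.40×10⁻⁴ × 548×10³ m = 76.8 m/s:
V = [−fR + √((fR)² + 4 fR V_g)]/2 = [−76.8 + √(76.8² + 4×76.8×25.4)]/2 = 20.1 m/s
Subgeostrophic (V < V_g = 25.4 m/s), as expected around a low.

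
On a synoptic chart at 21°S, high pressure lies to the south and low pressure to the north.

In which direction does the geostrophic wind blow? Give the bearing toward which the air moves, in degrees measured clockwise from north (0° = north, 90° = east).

The pressure-gradient force points toward the north (bearing 000°).
Geostrophic balance: in the Southern Hemisphere the Coriolis force deflects motion to the left, so the geostrophic wind blows 90° to the left of the pressure-gradient force (low pressure on the right).
Rotating 000° by 90° counterclockwise gives 270° — the wind blows toward the west.

270°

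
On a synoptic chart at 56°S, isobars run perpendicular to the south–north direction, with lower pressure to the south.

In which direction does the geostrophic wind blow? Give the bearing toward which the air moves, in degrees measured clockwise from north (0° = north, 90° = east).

090°

The pressure-gradient force points toward the south (bearing 180°).
Geostrophic balance: in the Southern Hemisphere the Coriolis force deflects motion to the left, so the geostrophic wind blows 90° to the left of the pressure-gradient force (low pressure on the right).
Rotating 180° by 90° counterclockwise gives 090° — the wind blows toward the east.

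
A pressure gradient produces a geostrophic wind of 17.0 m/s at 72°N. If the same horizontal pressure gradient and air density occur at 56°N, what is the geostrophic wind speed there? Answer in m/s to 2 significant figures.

20 m/s

With the same pressure gradient and density, V_g ∝ 1/f ∝ 1/sin φ.
V₂ = V₁ · sin φ₁ / sin φ₂ = 17.0 × sin 72° / sin 56°
V₂ = 17.0 × 0.9511/0.8290 = 20 m/s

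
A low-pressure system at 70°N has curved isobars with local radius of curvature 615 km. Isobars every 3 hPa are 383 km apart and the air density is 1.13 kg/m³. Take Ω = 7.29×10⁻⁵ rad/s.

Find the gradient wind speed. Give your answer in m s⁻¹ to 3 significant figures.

Coriolis parameter at 70°N:
f = 2Ω sin φ = 2 × 7.29×10⁻⁵ × sin 70° = 1.37×10⁻⁴ s⁻¹
Pressure gradient: |∂P/∂n| = 300 Pa / 383000 m = 7.83×10⁻⁴ Pa/m
Geostrophic speed: V_g = |∂P/∂n|/(fρ) = 7.83×10⁻⁴/(1.37×10⁻⁴ × 1.13) = 5.06 m/s
Around a low, centrifugal force acts outward with Coriolis, so pressure-gradient force balances both:
(1/ρ)|∂P/∂n| = fV + V²/R  →  V² + fR·V − fR·V_g = 0
With fR = 1.37×10⁻⁴ × 615×10³ m = 84.3 m/s:
V = [−fR + √((fR)² + 4 fR V_g)]/2 = [−84.3 + √(84.3² + 4×84.3×5.06)]/2 = 4.79 m/s
Subgeostrophic (V < V_g = 5.06 m/s), as expected around a low.

4.79 m s⁻¹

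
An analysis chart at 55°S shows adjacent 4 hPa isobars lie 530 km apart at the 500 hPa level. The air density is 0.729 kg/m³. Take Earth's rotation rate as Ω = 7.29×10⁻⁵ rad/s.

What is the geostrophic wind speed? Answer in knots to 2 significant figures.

Coriolis parameter at 55°S:
f = 2Ω sin φ = 2 × 7.29×10⁻⁵ × sin 55° = 1.19×10⁻⁴ s⁻¹
Pressure gradient: |∂P/∂n| = 400 Pa / 530000 m = 7.55×10⁻⁴ Pa/m
Geostrophic balance (pressure-gradient force = Coriolis force):
V_g = (1/(fρ)) |∂P/∂n| = 7.55×10⁻⁴ / (1.19×10⁻⁴ × 0.729) = 8.67 m/s
Converting: 8.67 m/s × 1.944 = 17 knots

17 knots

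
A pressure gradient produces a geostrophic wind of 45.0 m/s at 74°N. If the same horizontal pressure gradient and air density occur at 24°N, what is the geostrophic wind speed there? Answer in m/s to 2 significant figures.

110 m/s

With the same pressure gradient and density, V_g ∝ 1/f ∝ 1/sin φ.
V₂ = V₁ · sin φ₁ / sin φ₂ = 45.0 × sin 74° / sin 24°
V₂ = 45.0 × 0.9613/0.4067 = 110 m/s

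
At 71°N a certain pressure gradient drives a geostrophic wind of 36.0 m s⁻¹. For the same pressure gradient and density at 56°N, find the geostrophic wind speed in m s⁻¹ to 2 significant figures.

41 m s⁻¹

With the same pressure gradient and density, V_g ∝ 1/f ∝ 1/sin φ.
V₂ = V₁ · sin φ₁ / sin φ₂ = 36.0 × sin 71° / sin 56°
V₂ = 36.0 × 0.9455/0.8290 = 41 m s⁻¹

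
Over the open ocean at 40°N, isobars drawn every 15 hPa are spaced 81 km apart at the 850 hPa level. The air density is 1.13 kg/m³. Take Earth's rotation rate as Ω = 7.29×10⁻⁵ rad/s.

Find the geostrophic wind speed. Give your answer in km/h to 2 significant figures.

Coriolis parameter at 40°N:
f = 2Ω sin φ = 2 × 7.29×10⁻⁵ × sin 40° = 9.37×10⁻⁵ s⁻¹
Pressure gradient: |∂P/∂n| = 1500 Pa / 81000 m = 1.85×10⁻² Pa/m
Geostrophic balance (pressure-gradient force = Coriolis force):
V_g = (1/(fρ)) |∂P/∂n| = 1.85×10⁻² / (9.37×10⁻⁵ × 1.13) = 175 m/s
Converting: 175 m/s × 3.6 = 630 km/h

630 km/h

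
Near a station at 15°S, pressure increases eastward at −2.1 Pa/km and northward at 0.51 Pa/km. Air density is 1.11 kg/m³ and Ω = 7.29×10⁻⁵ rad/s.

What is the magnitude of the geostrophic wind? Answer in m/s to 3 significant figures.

51.6 m/s

Coriolis parameter at 15°S:
f = 2Ω sin φ = 2 × 7.29×10⁻⁵ × sin 15° = 3.77×10⁻⁵ s⁻¹
In the Southern Hemisphere f is negative: f = −3.77×10⁻⁵ s⁻¹.
Component geostrophic relations (x east, y north):
u_g = −(1/(fρ)) ∂P/∂y,  v_g = (1/(fρ)) ∂P/∂x
u_g = −(0.51×10⁻³)/(−3.77×10⁻⁵ × 1.11) = 12.2 m/s;  v_g = (−2.1×10⁻³)/(−3.77×10⁻⁵ × 1.11) = 50.1 m/s
|V_g| = √(u_g² + v_g²) = 51.6 m/s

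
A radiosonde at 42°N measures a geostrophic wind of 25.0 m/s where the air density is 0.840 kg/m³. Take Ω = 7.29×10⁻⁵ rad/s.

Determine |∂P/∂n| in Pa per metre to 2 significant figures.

2.0×10⁻³ Pa/m

Coriolis parameter at 42°N:
f = 2Ω sin φ = 2 × 7.29×10⁻⁵ × sin 42° = 9.76×10⁻⁵ s⁻¹
Geostrophic balance rearranged: |∂P/∂n| = f ρ V_g
|∂P/∂n| = 9.76×10⁻⁵ × 0.840 × 25.0 = 2.05×10⁻³ Pa/m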